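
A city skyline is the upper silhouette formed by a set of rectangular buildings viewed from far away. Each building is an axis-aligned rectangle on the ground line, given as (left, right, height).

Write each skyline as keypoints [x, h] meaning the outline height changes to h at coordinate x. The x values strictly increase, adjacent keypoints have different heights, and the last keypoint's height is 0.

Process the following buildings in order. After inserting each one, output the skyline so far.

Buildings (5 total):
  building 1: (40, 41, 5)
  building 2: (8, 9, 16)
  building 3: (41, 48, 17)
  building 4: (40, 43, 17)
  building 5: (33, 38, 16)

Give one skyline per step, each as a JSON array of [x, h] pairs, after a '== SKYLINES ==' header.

== SKYLINES ==
[[40,5],[41,0]]
[[8,16],[9,0],[40,5],[41,0]]
[[8,16],[9,0],[40,5],[41,17],[48,0]]
[[8,16],[9,0],[40,17],[48,0]]
[[8,16],[9,0],[33,16],[38,0],[40,17],[48,0]]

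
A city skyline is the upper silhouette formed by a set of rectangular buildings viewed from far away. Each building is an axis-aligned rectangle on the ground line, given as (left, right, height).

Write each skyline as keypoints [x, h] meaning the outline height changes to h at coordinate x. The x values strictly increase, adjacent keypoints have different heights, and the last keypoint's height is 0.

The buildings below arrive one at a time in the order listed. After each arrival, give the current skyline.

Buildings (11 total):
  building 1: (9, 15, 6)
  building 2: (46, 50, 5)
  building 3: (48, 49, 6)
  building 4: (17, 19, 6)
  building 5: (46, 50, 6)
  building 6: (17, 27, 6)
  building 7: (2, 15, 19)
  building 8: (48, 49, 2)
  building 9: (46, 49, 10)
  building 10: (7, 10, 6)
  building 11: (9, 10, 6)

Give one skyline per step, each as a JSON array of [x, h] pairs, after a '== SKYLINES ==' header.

== SKYLINES ==
[[9,6],[15,0]]
[[9,6],[15,0],[46,5],[50,0]]
[[9,6],[15,0],[46,5],[48,6],[49,5],[50,0]]
[[9,6],[15,0],[17,6],[19,0],[46,5],[48,6],[49,5],[50,0]]
[[9,6],[15,0],[17,6],[19,0],[46,6],[50,0]]
[[9,6],[15,0],[17,6],[27,0],[46,6],[50,0]]
[[2,19],[15,0],[17,6],[27,0],[46,6],[50,0]]
[[2,19],[15,0],[17,6],[27,0],[46,6],[50,0]]
[[2,19],[15,0],[17,6],[27,0],[46,10],[49,6],[50,0]]
[[2,19],[15,0],[17,6],[27,0],[46,10],[49,6],[50,0]]
[[2,19],[15,0],[17,6],[27,0],[46,10],[49,6],[50,0]]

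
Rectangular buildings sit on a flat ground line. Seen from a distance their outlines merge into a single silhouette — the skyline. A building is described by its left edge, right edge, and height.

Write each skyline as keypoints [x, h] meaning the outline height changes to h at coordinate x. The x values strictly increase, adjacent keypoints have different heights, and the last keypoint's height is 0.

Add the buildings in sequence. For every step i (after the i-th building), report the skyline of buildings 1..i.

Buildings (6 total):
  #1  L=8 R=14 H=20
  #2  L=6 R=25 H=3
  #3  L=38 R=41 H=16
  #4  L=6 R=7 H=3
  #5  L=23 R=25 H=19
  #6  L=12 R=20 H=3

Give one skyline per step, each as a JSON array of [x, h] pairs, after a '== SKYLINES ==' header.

== SKYLINES ==
[[8,20],[14,0]]
[[6,3],[8,20],[14,3],[25,0]]
[[6,3],[8,20],[14,3],[25,0],[38,16],[41,0]]
[[6,3],[8,20],[14,3],[25,0],[38,16],[41,0]]
[[6,3],[8,20],[14,3],[23,19],[25,0],[38,16],[41,0]]
[[6,3],[8,20],[14,3],[23,19],[25,0],[38,16],[41,0]]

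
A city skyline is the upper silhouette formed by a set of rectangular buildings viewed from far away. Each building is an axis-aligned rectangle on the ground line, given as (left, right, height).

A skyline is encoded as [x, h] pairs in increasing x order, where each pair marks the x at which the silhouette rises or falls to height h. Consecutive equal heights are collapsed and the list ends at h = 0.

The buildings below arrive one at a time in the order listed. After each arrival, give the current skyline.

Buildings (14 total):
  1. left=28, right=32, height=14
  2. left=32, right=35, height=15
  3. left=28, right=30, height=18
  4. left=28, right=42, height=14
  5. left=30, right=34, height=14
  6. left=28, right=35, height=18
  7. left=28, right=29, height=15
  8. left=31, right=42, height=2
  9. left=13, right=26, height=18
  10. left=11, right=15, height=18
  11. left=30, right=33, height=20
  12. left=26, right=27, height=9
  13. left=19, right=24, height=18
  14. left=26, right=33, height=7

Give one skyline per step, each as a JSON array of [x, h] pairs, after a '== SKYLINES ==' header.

== SKYLINES ==
[[28,14],[32,0]]
[[28,14],[32,15],[35,0]]
[[28,18],[30,14],[32,15],[35,0]]
[[28,18],[30,14],[32,15],[35,14],[42,0]]
[[28,18],[30,14],[32,15],[35,14],[42,0]]
[[28,18],[35,14],[42,0]]
[[28,18],[35,14],[42,0]]
[[28,18],[35,14],[42,0]]
[[13,18],[26,0],[28,18],[35,14],[42,0]]
[[11,18],[26,0],[28,18],[35,14],[42,0]]
[[11,18],[26,0],[28,18],[30,20],[33,18],[35,14],[42,0]]
[[11,18],[26,9],[27,0],[28,18],[30,20],[33,18],[35,14],[42,0]]
[[11,18],[26,9],[27,0],[28,18],[30,20],[33,18],[35,14],[42,0]]
[[11,18],[26,9],[27,7],[28,18],[30,20],[33,18],[35,14],[42,0]]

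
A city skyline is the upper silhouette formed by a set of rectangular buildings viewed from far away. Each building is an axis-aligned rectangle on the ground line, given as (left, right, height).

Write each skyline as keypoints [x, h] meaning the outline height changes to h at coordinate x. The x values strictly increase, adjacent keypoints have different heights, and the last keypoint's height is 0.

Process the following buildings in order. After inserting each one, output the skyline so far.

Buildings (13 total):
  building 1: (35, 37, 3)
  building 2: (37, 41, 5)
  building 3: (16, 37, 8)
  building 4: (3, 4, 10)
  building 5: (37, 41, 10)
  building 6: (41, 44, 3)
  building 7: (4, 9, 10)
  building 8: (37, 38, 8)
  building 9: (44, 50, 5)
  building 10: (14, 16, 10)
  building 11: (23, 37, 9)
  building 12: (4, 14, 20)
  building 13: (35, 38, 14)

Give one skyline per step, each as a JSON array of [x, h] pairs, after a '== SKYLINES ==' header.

== SKYLINES ==
[[35,3],[37,0]]
[[35,3],[37,5],[41,0]]
[[16,8],[37,5],[41,0]]
[[3,10],[4,0],[16,8],[37,5],[41,0]]
[[3,10],[4,0],[16,8],[37,10],[41,0]]
[[3,10],[4,0],[16,8],[37,10],[41,3],[44,0]]
[[3,10],[9,0],[16,8],[37,10],[41,3],[44,0]]
[[3,10],[9,0],[16,8],[37,10],[41,3],[44,0]]
[[3,10],[9,0],[16,8],[37,10],[41,3],[44,5],[50,0]]
[[3,10],[9,0],[14,10],[16,8],[37,10],[41,3],[44,5],[50,0]]
[[3,10],[9,0],[14,10],[16,8],[23,9],[37,10],[41,3],[44,5],[50,0]]
[[3,10],[4,20],[14,10],[16,8],[23,9],[37,10],[41,3],[44,5],[50,0]]
[[3,10],[4,20],[14,10],[16,8],[23,9],[35,14],[38,10],[41,3],[44,5],[50,0]]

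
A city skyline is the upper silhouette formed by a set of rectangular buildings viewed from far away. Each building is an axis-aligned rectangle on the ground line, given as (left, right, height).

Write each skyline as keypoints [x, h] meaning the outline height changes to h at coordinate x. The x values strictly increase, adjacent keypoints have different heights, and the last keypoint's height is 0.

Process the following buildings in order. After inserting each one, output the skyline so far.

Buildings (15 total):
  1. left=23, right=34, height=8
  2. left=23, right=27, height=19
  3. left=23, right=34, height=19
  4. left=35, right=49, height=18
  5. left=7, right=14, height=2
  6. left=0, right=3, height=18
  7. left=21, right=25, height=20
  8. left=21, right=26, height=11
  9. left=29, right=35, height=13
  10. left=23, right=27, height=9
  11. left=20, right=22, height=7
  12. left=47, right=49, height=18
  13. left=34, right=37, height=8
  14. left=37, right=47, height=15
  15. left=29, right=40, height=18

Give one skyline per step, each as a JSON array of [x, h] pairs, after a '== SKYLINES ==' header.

== SKYLINES ==
[[23,8],[34,0]]
[[23,19],[27,8],[34,0]]
[[23,19],[34,0]]
[[23,19],[34,0],[35,18],[49,0]]
[[7,2],[14,0],[23,19],[34,0],[35,18],[49,0]]
[[0,18],[3,0],[7,2],[14,0],[23,19],[34,0],[35,18],[49,0]]
[[0,18],[3,0],[7,2],[14,0],[21,20],[25,19],[34,0],[35,18],[49,0]]
[[0,18],[3,0],[7,2],[14,0],[21,20],[25,19],[34,0],[35,18],[49,0]]
[[0,18],[3,0],[7,2],[14,0],[21,20],[25,19],[34,13],[35,18],[49,0]]
[[0,18],[3,0],[7,2],[14,0],[21,20],[25,19],[34,13],[35,18],[49,0]]
[[0,18],[3,0],[7,2],[14,0],[20,7],[21,20],[25,19],[34,13],[35,18],[49,0]]
[[0,18],[3,0],[7,2],[14,0],[20,7],[21,20],[25,19],[34,13],[35,18],[49,0]]
[[0,18],[3,0],[7,2],[14,0],[20,7],[21,20],[25,19],[34,13],[35,18],[49,0]]
[[0,18],[3,0],[7,2],[14,0],[20,7],[21,20],[25,19],[34,13],[35,18],[49,0]]
[[0,18],[3,0],[7,2],[14,0],[20,7],[21,20],[25,19],[34,18],[49,0]]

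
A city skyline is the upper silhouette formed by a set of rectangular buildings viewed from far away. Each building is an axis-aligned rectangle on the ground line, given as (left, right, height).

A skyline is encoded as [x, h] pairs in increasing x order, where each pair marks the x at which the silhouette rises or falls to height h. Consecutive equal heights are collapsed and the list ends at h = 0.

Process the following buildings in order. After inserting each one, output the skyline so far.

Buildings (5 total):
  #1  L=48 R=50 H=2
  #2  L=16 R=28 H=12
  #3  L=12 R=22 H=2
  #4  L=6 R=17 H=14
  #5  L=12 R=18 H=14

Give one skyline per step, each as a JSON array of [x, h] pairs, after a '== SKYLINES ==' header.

== SKYLINES ==
[[48,2],[50,0]]
[[16,12],[28,0],[48,2],[50,0]]
[[12,2],[16,12],[28,0],[48,2],[50,0]]
[[6,14],[17,12],[28,0],[48,2],[50,0]]
[[6,14],[18,12],[28,0],[48,2],[50,0]]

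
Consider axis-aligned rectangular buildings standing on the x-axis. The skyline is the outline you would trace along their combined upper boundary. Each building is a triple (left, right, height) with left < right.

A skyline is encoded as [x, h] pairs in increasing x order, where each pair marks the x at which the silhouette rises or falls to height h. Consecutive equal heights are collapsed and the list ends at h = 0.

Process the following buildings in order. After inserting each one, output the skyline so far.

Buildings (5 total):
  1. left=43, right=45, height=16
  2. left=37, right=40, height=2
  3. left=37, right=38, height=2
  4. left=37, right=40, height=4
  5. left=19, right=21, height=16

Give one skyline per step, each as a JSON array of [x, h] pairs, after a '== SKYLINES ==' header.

== SKYLINES ==
[[43,16],[45,0]]
[[37,2],[40,0],[43,16],[45,0]]
[[37,2],[40,0],[43,16],[45,0]]
[[37,4],[40,0],[43,16],[45,0]]
[[19,16],[21,0],[37,4],[40,0],[43,16],[45,0]]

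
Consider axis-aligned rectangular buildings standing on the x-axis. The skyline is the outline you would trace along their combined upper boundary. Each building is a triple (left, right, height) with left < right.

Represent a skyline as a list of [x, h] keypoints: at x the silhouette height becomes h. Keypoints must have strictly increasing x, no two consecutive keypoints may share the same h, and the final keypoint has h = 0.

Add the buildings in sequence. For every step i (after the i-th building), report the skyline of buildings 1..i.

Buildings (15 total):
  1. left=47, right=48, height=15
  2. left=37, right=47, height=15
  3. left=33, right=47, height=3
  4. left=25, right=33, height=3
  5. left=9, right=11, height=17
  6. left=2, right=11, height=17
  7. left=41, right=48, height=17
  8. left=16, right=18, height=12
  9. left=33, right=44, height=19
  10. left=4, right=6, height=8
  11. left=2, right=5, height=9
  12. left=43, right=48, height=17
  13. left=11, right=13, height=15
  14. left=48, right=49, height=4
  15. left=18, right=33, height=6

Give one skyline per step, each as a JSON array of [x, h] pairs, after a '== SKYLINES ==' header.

== SKYLINES ==
[[47,15],[48,0]]
[[37,15],[48,0]]
[[33,3],[37,15],[48,0]]
[[25,3],[37,15],[48,0]]
[[9,17],[11,0],[25,3],[37,15],[48,0]]
[[2,17],[11,0],[25,3],[37,15],[48,0]]
[[2,17],[11,0],[25,3],[37,15],[41,17],[48,0]]
[[2,17],[11,0],[16,12],[18,0],[25,3],[37,15],[41,17],[48,0]]
[[2,17],[11,0],[16,12],[18,0],[25,3],[33,19],[44,17],[48,0]]
[[2,17],[11,0],[16,12],[18,0],[25,3],[33,19],[44,17],[48,0]]
[[2,17],[11,0],[16,12],[18,0],[25,3],[33,19],[44,17],[48,0]]
[[2,17],[11,0],[16,12],[18,0],[25,3],[33,19],[44,17],[48,0]]
[[2,17],[11,15],[13,0],[16,12],[18,0],[25,3],[33,19],[44,17],[48,0]]
[[2,17],[11,15],[13,0],[16,12],[18,0],[25,3],[33,19],[44,17],[48,4],[49,0]]
[[2,17],[11,15],[13,0],[16,12],[18,6],[33,19],[44,17],[48,4],[49,0]]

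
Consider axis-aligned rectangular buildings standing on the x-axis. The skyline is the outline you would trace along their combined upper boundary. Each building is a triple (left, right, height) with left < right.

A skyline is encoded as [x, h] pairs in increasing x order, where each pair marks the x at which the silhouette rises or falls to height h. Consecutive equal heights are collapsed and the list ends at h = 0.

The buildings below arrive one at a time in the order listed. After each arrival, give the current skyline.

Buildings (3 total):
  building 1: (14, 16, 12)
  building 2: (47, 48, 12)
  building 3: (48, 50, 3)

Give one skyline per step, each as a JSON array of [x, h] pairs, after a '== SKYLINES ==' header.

== SKYLINES ==
[[14,12],[16,0]]
[[14,12],[16,0],[47,12],[48,0]]
[[14,12],[16,0],[47,12],[48,3],[50,0]]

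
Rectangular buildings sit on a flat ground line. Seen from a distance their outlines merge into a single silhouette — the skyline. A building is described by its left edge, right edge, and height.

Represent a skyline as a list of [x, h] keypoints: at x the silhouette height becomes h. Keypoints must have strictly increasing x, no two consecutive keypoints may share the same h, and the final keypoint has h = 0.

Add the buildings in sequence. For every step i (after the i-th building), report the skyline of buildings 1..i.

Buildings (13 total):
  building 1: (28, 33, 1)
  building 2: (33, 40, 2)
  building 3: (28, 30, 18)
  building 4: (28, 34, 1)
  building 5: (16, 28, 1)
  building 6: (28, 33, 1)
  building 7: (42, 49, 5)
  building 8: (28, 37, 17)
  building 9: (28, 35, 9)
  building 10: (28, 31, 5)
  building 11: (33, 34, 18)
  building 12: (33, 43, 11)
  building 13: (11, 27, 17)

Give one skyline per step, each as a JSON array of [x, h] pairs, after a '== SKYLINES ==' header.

== SKYLINES ==
[[28,1],[33,0]]
[[28,1],[33,2],[40,0]]
[[28,18],[30,1],[33,2],[40,0]]
[[28,18],[30,1],[33,2],[40,0]]
[[16,1],[28,18],[30,1],[33,2],[40,0]]
[[16,1],[28,18],[30,1],[33,2],[40,0]]
[[16,1],[28,18],[30,1],[33,2],[40,0],[42,5],[49,0]]
[[16,1],[28,18],[30,17],[37,2],[40,0],[42,5],[49,0]]
[[16,1],[28,18],[30,17],[37,2],[40,0],[42,5],[49,0]]
[[16,1],[28,18],[30,17],[37,2],[40,0],[42,5],[49,0]]
[[16,1],[28,18],[30,17],[33,18],[34,17],[37,2],[40,0],[42,5],[49,0]]
[[16,1],[28,18],[30,17],[33,18],[34,17],[37,11],[43,5],[49,0]]
[[11,17],[27,1],[28,18],[30,17],[33,18],[34,17],[37,11],[43,5],[49,0]]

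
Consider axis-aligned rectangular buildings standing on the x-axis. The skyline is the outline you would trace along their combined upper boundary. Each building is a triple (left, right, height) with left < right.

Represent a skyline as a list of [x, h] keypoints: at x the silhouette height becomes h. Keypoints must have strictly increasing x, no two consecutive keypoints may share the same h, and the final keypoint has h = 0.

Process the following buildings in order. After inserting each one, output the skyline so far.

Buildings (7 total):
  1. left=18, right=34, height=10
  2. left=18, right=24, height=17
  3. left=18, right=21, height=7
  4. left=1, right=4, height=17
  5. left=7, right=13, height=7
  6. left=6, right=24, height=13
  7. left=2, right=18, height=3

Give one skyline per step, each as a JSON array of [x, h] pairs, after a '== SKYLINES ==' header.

== SKYLINES ==
[[18,10],[34,0]]
[[18,17],[24,10],[34,0]]
[[18,17],[24,10],[34,0]]
[[1,17],[4,0],[18,17],[24,10],[34,0]]
[[1,17],[4,0],[7,7],[13,0],[18,17],[24,10],[34,0]]
[[1,17],[4,0],[6,13],[18,17],[24,10],[34,0]]
[[1,17],[4,3],[6,13],[18,17],[24,10],[34,0]]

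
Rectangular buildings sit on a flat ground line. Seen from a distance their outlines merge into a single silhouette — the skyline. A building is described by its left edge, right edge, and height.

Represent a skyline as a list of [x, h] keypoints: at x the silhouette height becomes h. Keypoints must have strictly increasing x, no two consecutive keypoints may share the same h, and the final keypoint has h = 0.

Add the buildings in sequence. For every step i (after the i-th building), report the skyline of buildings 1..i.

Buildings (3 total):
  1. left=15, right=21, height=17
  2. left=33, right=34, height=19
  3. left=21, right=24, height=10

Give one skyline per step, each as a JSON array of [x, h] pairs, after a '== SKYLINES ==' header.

== SKYLINES ==
[[15,17],[21,0]]
[[15,17],[21,0],[33,19],[34,0]]
[[15,17],[21,10],[24,0],[33,19],[34,0]]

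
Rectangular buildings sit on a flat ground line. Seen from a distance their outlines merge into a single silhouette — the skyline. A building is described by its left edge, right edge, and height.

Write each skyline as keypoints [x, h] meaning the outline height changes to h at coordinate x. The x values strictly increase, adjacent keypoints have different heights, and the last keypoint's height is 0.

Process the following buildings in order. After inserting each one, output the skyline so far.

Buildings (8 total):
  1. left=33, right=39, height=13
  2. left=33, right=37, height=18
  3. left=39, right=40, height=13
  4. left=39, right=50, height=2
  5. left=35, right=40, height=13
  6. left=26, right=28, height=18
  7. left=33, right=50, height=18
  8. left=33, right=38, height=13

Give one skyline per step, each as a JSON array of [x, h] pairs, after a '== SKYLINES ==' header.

== SKYLINES ==
[[33,13],[39,0]]
[[33,18],[37,13],[39,0]]
[[33,18],[37,13],[40,0]]
[[33,18],[37,13],[40,2],[50,0]]
[[33,18],[37,13],[40,2],[50,0]]
[[26,18],[28,0],[33,18],[37,13],[40,2],[50,0]]
[[26,18],[28,0],[33,18],[50,0]]
[[26,18],[28,0],[33,18],[50,0]]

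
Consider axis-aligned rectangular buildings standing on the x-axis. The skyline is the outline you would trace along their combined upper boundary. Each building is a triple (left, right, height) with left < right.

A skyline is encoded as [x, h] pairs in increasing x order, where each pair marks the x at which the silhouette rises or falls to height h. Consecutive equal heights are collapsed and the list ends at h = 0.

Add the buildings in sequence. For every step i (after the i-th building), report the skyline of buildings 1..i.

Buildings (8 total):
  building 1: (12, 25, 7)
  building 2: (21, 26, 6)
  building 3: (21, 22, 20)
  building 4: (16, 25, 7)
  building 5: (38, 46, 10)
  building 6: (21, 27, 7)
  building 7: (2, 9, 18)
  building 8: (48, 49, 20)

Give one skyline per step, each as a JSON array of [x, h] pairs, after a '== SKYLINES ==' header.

== SKYLINES ==
[[12,7],[25,0]]
[[12,7],[25,6],[26,0]]
[[12,7],[21,20],[22,7],[25,6],[26,0]]
[[12,7],[21,20],[22,7],[25,6],[26,0]]
[[12,7],[21,20],[22,7],[25,6],[26,0],[38,10],[46,0]]
[[12,7],[21,20],[22,7],[27,0],[38,10],[46,0]]
[[2,18],[9,0],[12,7],[21,20],[22,7],[27,0],[38,10],[46,0]]
[[2,18],[9,0],[12,7],[21,20],[22,7],[27,0],[38,10],[46,0],[48,20],[49,0]]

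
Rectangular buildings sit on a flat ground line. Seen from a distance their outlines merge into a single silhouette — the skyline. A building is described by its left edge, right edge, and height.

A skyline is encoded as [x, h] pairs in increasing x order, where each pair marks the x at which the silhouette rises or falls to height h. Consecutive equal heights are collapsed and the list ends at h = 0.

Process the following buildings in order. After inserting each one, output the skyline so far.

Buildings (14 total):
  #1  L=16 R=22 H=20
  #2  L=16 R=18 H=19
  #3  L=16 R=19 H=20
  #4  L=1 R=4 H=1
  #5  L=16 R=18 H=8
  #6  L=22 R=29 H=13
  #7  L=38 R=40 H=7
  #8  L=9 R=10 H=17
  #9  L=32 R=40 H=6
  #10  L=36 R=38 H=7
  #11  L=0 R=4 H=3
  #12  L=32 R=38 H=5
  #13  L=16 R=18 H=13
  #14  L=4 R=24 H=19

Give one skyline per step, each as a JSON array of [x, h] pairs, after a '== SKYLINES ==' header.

== SKYLINES ==
[[16,20],[22,0]]
[[16,20],[22,0]]
[[16,20],[22,0]]
[[1,1],[4,0],[16,20],[22,0]]
[[1,1],[4,0],[16,20],[22,0]]
[[1,1],[4,0],[16,20],[22,13],[29,0]]
[[1,1],[4,0],[16,20],[22,13],[29,0],[38,7],[40,0]]
[[1,1],[4,0],[9,17],[10,0],[16,20],[22,13],[29,0],[38,7],[40,0]]
[[1,1],[4,0],[9,17],[10,0],[16,20],[22,13],[29,0],[32,6],[38,7],[40,0]]
[[1,1],[4,0],[9,17],[10,0],[16,20],[22,13],[29,0],[32,6],[36,7],[40,0]]
[[0,3],[4,0],[9,17],[10,0],[16,20],[22,13],[29,0],[32,6],[36,7],[40,0]]
[[0,3],[4,0],[9,17],[10,0],[16,20],[22,13],[29,0],[32,6],[36,7],[40,0]]
[[0,3],[4,0],[9,17],[10,0],[16,20],[22,13],[29,0],[32,6],[36,7],[40,0]]
[[0,3],[4,19],[16,20],[22,19],[24,13],[29,0],[32,6],[36,7],[40,0]]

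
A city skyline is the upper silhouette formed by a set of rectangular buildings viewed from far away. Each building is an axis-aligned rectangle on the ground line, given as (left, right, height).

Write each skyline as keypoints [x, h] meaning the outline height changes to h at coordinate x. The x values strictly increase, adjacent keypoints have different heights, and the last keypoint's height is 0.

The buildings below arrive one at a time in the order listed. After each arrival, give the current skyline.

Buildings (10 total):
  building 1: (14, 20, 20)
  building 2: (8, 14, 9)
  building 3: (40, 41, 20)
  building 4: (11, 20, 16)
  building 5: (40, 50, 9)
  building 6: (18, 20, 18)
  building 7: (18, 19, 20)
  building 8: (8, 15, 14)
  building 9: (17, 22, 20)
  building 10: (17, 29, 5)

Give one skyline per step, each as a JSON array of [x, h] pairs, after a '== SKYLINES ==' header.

== SKYLINES ==
[[14,20],[20,0]]
[[8,9],[14,20],[20,0]]
[[8,9],[14,20],[20,0],[40,20],[41,0]]
[[8,9],[11,16],[14,20],[20,0],[40,20],[41,0]]
[[8,9],[11,16],[14,20],[20,0],[40,20],[41,9],[50,0]]
[[8,9],[11,16],[14,20],[20,0],[40,20],[41,9],[50,0]]
[[8,9],[11,16],[14,20],[20,0],[40,20],[41,9],[50,0]]
[[8,14],[11,16],[14,20],[20,0],[40,20],[41,9],[50,0]]
[[8,14],[11,16],[14,20],[22,0],[40,20],[41,9],[50,0]]
[[8,14],[11,16],[14,20],[22,5],[29,0],[40,20],[41,9],[50,0]]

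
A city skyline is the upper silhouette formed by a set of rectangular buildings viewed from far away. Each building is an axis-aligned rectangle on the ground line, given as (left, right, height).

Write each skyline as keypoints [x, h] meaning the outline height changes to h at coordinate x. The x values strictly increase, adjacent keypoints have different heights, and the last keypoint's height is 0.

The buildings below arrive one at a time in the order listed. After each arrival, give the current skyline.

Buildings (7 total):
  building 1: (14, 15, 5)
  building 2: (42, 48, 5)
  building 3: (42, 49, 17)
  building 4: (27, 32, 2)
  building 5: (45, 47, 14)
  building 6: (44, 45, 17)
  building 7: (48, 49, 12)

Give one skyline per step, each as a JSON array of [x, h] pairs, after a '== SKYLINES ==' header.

== SKYLINES ==
[[14,5],[15,0]]
[[14,5],[15,0],[42,5],[48,0]]
[[14,5],[15,0],[42,17],[49,0]]
[[14,5],[15,0],[27,2],[32,0],[42,17],[49,0]]
[[14,5],[15,0],[27,2],[32,0],[42,17],[49,0]]
[[14,5],[15,0],[27,2],[32,0],[42,17],[49,0]]
[[14,5],[15,0],[27,2],[32,0],[42,17],[49,0]]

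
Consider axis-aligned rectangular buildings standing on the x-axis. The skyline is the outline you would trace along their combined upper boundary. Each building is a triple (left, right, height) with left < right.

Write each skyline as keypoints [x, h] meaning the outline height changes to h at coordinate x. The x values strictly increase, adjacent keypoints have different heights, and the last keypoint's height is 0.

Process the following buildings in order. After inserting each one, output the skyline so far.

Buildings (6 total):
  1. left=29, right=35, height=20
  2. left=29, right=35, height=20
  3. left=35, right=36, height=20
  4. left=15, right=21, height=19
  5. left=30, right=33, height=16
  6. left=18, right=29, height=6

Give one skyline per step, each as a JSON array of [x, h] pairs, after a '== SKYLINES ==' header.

== SKYLINES ==
[[29,20],[35,0]]
[[29,20],[35,0]]
[[29,20],[36,0]]
[[15,19],[21,0],[29,20],[36,0]]
[[15,19],[21,0],[29,20],[36,0]]
[[15,19],[21,6],[29,20],[36,0]]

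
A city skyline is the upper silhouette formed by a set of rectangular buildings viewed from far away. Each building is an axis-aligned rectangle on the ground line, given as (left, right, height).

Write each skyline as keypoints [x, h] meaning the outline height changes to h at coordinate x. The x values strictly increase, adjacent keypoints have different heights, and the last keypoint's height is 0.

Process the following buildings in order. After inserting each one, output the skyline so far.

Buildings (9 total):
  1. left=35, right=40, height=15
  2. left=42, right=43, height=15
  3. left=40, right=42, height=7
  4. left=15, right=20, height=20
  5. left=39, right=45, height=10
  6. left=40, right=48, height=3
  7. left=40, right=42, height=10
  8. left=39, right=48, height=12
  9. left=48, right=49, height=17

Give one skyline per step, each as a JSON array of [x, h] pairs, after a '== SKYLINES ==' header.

== SKYLINES ==
[[35,15],[40,0]]
[[35,15],[40,0],[42,15],[43,0]]
[[35,15],[40,7],[42,15],[43,0]]
[[15,20],[20,0],[35,15],[40,7],[42,15],[43,0]]
[[15,20],[20,0],[35,15],[40,10],[42,15],[43,10],[45,0]]
[[15,20],[20,0],[35,15],[40,10],[42,15],[43,10],[45,3],[48,0]]
[[15,20],[20,0],[35,15],[40,10],[42,15],[43,10],[45,3],[48,0]]
[[15,20],[20,0],[35,15],[40,12],[42,15],[43,12],[48,0]]
[[15,20],[20,0],[35,15],[40,12],[42,15],[43,12],[48,17],[49,0]]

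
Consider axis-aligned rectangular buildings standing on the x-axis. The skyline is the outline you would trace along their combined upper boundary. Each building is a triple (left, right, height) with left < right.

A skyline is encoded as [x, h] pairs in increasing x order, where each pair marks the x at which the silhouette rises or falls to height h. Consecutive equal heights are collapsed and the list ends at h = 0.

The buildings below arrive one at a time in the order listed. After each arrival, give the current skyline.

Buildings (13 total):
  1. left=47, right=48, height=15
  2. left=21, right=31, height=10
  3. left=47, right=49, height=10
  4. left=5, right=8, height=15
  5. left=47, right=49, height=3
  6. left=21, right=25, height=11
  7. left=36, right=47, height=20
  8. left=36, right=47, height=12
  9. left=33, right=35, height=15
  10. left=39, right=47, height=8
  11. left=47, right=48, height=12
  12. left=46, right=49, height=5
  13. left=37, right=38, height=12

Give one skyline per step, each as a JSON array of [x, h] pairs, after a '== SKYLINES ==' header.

== SKYLINES ==
[[47,15],[48,0]]
[[21,10],[31,0],[47,15],[48,0]]
[[21,10],[31,0],[47,15],[48,10],[49,0]]
[[5,15],[8,0],[21,10],[31,0],[47,15],[48,10],[49,0]]
[[5,15],[8,0],[21,10],[31,0],[47,15],[48,10],[49,0]]
[[5,15],[8,0],[21,11],[25,10],[31,0],[47,15],[48,10],[49,0]]
[[5,15],[8,0],[21,11],[25,10],[31,0],[36,20],[47,15],[48,10],[49,0]]
[[5,15],[8,0],[21,11],[25,10],[31,0],[36,20],[47,15],[48,10],[49,0]]
[[5,15],[8,0],[21,11],[25,10],[31,0],[33,15],[35,0],[36,20],[47,15],[48,10],[49,0]]
[[5,15],[8,0],[21,11],[25,10],[31,0],[33,15],[35,0],[36,20],[47,15],[48,10],[49,0]]
[[5,15],[8,0],[21,11],[25,10],[31,0],[33,15],[35,0],[36,20],[47,15],[48,10],[49,0]]
[[5,15],[8,0],[21,11],[25,10],[31,0],[33,15],[35,0],[36,20],[47,15],[48,10],[49,0]]
[[5,15],[8,0],[21,11],[25,10],[31,0],[33,15],[35,0],[36,20],[47,15],[48,10],[49,0]]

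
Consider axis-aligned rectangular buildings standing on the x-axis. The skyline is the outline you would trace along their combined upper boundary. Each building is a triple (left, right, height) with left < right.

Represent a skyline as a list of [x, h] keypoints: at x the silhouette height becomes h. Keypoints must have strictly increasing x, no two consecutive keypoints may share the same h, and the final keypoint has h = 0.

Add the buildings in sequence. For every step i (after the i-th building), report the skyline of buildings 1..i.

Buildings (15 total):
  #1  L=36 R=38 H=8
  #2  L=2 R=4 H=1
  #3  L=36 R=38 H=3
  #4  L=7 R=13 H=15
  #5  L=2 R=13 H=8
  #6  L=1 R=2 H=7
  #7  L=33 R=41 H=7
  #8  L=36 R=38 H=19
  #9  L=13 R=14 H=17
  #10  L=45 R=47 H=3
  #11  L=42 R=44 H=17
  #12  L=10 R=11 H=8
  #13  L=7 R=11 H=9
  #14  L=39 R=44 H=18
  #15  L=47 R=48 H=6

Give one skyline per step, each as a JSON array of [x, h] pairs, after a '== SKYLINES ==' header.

== SKYLINES ==
[[36,8],[38,0]]
[[2,1],[4,0],[36,8],[38,0]]
[[2,1],[4,0],[36,8],[38,0]]
[[2,1],[4,0],[7,15],[13,0],[36,8],[38,0]]
[[2,8],[7,15],[13,0],[36,8],[38,0]]
[[1,7],[2,8],[7,15],[13,0],[36,8],[38,0]]
[[1,7],[2,8],[7,15],[13,0],[33,7],[36,8],[38,7],[41,0]]
[[1,7],[2,8],[7,15],[13,0],[33,7],[36,19],[38,7],[41,0]]
[[1,7],[2,8],[7,15],[13,17],[14,0],[33,7],[36,19],[38,7],[41,0]]
[[1,7],[2,8],[7,15],[13,17],[14,0],[33,7],[36,19],[38,7],[41,0],[45,3],[47,0]]
[[1,7],[2,8],[7,15],[13,17],[14,0],[33,7],[36,19],[38,7],[41,0],[42,17],[44,0],[45,3],[47,0]]
[[1,7],[2,8],[7,15],[13,17],[14,0],[33,7],[36,19],[38,7],[41,0],[42,17],[44,0],[45,3],[47,0]]
[[1,7],[2,8],[7,15],[13,17],[14,0],[33,7],[36,19],[38,7],[41,0],[42,17],[44,0],[45,3],[47,0]]
[[1,7],[2,8],[7,15],[13,17],[14,0],[33,7],[36,19],[38,7],[39,18],[44,0],[45,3],[47,0]]
[[1,7],[2,8],[7,15],[13,17],[14,0],[33,7],[36,19],[38,7],[39,18],[44,0],[45,3],[47,6],[48,0]]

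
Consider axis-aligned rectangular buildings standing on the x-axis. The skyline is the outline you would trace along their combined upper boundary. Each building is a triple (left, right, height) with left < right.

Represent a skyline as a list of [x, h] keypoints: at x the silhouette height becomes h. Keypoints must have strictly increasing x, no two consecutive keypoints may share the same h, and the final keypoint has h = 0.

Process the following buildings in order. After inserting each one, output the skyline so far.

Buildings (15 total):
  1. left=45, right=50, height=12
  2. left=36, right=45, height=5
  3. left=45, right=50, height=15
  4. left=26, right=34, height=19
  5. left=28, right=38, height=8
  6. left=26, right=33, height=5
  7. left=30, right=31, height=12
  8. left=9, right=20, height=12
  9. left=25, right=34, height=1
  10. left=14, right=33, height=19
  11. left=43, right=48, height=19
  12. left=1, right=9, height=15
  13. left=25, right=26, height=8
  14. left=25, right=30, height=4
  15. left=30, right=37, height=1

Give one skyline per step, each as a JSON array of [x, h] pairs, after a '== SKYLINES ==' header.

== SKYLINES ==
[[45,12],[50,0]]
[[36,5],[45,12],[50,0]]
[[36,5],[45,15],[50,0]]
[[26,19],[34,0],[36,5],[45,15],[50,0]]
[[26,19],[34,8],[38,5],[45,15],[50,0]]
[[26,19],[34,8],[38,5],[45,15],[50,0]]
[[26,19],[34,8],[38,5],[45,15],[50,0]]
[[9,12],[20,0],[26,19],[34,8],[38,5],[45,15],[50,0]]
[[9,12],[20,0],[25,1],[26,19],[34,8],[38,5],[45,15],[50,0]]
[[9,12],[14,19],[34,8],[38,5],[45,15],[50,0]]
[[9,12],[14,19],[34,8],[38,5],[43,19],[48,15],[50,0]]
[[1,15],[9,12],[14,19],[34,8],[38,5],[43,19],[48,15],[50,0]]
[[1,15],[9,12],[14,19],[34,8],[38,5],[43,19],[48,15],[50,0]]
[[1,15],[9,12],[14,19],[34,8],[38,5],[43,19],[48,15],[50,0]]
[[1,15],[9,12],[14,19],[34,8],[38,5],[43,19],[48,15],[50,0]]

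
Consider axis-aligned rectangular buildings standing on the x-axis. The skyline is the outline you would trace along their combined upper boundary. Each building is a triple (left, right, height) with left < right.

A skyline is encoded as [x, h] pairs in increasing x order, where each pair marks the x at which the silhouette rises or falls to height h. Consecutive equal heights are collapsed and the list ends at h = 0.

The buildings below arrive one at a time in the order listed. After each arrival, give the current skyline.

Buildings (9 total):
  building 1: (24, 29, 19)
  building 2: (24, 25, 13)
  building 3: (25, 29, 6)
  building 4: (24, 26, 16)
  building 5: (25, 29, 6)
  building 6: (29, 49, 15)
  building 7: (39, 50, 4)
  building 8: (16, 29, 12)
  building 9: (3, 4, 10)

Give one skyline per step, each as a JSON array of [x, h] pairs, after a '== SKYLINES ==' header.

== SKYLINES ==
[[24,19],[29,0]]
[[24,19],[29,0]]
[[24,19],[29,0]]
[[24,19],[29,0]]
[[24,19],[29,0]]
[[24,19],[29,15],[49,0]]
[[24,19],[29,15],[49,4],[50,0]]
[[16,12],[24,19],[29,15],[49,4],[50,0]]
[[3,10],[4,0],[16,12],[24,19],[29,15],[49,4],[50,0]]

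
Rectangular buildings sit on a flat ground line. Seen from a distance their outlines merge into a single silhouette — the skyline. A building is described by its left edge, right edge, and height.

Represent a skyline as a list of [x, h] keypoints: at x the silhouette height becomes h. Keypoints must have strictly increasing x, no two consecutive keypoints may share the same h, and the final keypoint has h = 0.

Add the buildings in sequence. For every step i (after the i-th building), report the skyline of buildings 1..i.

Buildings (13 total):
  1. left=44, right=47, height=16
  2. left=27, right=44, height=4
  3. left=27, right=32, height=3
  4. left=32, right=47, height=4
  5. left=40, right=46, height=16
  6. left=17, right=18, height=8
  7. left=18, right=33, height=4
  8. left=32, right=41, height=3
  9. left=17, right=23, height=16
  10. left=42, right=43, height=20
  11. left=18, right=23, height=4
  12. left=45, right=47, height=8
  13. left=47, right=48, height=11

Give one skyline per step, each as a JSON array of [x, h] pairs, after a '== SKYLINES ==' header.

== SKYLINES ==
[[44,16],[47,0]]
[[27,4],[44,16],[47,0]]
[[27,4],[44,16],[47,0]]
[[27,4],[44,16],[47,0]]
[[27,4],[40,16],[47,0]]
[[17,8],[18,0],[27,4],[40,16],[47,0]]
[[17,8],[18,4],[40,16],[47,0]]
[[17,8],[18,4],[40,16],[47,0]]
[[17,16],[23,4],[40,16],[47,0]]
[[17,16],[23,4],[40,16],[42,20],[43,16],[47,0]]
[[17,16],[23,4],[40,16],[42,20],[43,16],[47,0]]
[[17,16],[23,4],[40,16],[42,20],[43,16],[47,0]]
[[17,16],[23,4],[40,16],[42,20],[43,16],[47,11],[48,0]]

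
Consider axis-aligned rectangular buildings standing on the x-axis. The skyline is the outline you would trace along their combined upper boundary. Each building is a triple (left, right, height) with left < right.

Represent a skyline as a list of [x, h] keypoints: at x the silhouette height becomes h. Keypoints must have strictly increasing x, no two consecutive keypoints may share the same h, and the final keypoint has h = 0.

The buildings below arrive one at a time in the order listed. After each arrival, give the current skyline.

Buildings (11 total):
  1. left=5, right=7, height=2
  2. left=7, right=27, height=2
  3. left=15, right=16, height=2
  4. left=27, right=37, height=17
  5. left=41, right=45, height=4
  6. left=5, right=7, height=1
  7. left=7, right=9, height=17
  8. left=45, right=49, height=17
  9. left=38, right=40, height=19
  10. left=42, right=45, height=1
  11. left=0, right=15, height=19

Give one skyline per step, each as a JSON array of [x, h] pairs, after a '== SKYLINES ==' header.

== SKYLINES ==
[[5,2],[7,0]]
[[5,2],[27,0]]
[[5,2],[27,0]]
[[5,2],[27,17],[37,0]]
[[5,2],[27,17],[37,0],[41,4],[45,0]]
[[5,2],[27,17],[37,0],[41,4],[45,0]]
[[5,2],[7,17],[9,2],[27,17],[37,0],[41,4],[45,0]]
[[5,2],[7,17],[9,2],[27,17],[37,0],[41,4],[45,17],[49,0]]
[[5,2],[7,17],[9,2],[27,17],[37,0],[38,19],[40,0],[41,4],[45,17],[49,0]]
[[5,2],[7,17],[9,2],[27,17],[37,0],[38,19],[40,0],[41,4],[45,17],[49,0]]
[[0,19],[15,2],[27,17],[37,0],[38,19],[40,0],[41,4],[45,17],[49,0]]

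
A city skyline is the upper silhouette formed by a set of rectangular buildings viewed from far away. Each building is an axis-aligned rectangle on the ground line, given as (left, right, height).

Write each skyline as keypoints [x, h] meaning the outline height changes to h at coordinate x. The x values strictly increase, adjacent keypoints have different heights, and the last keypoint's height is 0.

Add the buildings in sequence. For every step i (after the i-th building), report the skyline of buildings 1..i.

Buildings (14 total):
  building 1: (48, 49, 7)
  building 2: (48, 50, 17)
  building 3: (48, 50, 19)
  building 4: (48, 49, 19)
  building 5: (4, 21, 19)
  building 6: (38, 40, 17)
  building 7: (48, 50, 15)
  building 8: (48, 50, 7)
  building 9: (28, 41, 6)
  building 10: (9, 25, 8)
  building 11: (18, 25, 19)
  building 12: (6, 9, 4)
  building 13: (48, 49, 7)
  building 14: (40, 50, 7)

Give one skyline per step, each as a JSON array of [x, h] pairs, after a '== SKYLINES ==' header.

== SKYLINES ==
[[48,7],[49,0]]
[[48,17],[50,0]]
[[48,19],[50,0]]
[[48,19],[50,0]]
[[4,19],[21,0],[48,19],[50,0]]
[[4,19],[21,0],[38,17],[40,0],[48,19],[50,0]]
[[4,19],[21,0],[38,17],[40,0],[48,19],[50,0]]
[[4,19],[21,0],[38,17],[40,0],[48,19],[50,0]]
[[4,19],[21,0],[28,6],[38,17],[40,6],[41,0],[48,19],[50,0]]
[[4,19],[21,8],[25,0],[28,6],[38,17],[40,6],[41,0],[48,19],[50,0]]
[[4,19],[25,0],[28,6],[38,17],[40,6],[41,0],[48,19],[50,0]]
[[4,19],[25,0],[28,6],[38,17],[40,6],[41,0],[48,19],[50,0]]
[[4,19],[25,0],[28,6],[38,17],[40,6],[41,0],[48,19],[50,0]]
[[4,19],[25,0],[28,6],[38,17],[40,7],[48,19],[50,0]]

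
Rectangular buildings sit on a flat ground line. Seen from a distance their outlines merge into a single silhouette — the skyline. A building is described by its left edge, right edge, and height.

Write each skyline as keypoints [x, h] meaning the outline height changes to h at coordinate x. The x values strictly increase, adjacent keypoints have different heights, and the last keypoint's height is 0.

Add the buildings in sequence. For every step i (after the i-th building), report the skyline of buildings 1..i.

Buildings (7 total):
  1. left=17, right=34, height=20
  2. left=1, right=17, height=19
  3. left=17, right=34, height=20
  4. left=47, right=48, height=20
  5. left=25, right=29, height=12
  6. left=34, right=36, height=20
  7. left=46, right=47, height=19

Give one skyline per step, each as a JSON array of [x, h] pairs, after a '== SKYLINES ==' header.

== SKYLINES ==
[[17,20],[34,0]]
[[1,19],[17,20],[34,0]]
[[1,19],[17,20],[34,0]]
[[1,19],[17,20],[34,0],[47,20],[48,0]]
[[1,19],[17,20],[34,0],[47,20],[48,0]]
[[1,19],[17,20],[36,0],[47,20],[48,0]]
[[1,19],[17,20],[36,0],[46,19],[47,20],[48,0]]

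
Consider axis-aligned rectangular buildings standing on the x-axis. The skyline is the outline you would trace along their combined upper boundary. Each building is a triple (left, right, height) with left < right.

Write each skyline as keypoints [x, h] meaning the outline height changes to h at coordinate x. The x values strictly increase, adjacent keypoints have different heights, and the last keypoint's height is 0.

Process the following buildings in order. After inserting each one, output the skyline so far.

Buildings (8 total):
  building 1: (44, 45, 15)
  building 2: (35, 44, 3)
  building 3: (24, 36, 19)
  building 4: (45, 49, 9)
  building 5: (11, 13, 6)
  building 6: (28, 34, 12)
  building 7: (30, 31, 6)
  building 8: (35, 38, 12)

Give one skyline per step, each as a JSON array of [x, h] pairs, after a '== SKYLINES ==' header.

== SKYLINES ==
[[44,15],[45,0]]
[[35,3],[44,15],[45,0]]
[[24,19],[36,3],[44,15],[45,0]]
[[24,19],[36,3],[44,15],[45,9],[49,0]]
[[11,6],[13,0],[24,19],[36,3],[44,15],[45,9],[49,0]]
[[11,6],[13,0],[24,19],[36,3],[44,15],[45,9],[49,0]]
[[11,6],[13,0],[24,19],[36,3],[44,15],[45,9],[49,0]]
[[11,6],[13,0],[24,19],[36,12],[38,3],[44,15],[45,9],[49,0]]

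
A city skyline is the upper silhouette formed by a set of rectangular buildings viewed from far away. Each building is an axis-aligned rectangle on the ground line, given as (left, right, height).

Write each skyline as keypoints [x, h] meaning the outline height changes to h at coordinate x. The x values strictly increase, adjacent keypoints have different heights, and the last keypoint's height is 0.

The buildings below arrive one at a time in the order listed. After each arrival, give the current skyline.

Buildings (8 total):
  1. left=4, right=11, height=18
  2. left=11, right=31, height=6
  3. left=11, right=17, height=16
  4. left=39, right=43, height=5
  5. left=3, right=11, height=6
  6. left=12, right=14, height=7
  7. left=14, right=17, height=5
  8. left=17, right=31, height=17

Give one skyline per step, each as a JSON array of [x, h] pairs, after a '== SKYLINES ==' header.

== SKYLINES ==
[[4,18],[11,0]]
[[4,18],[11,6],[31,0]]
[[4,18],[11,16],[17,6],[31,0]]
[[4,18],[11,16],[17,6],[31,0],[39,5],[43,0]]
[[3,6],[4,18],[11,16],[17,6],[31,0],[39,5],[43,0]]
[[3,6],[4,18],[11,16],[17,6],[31,0],[39,5],[43,0]]
[[3,6],[4,18],[11,16],[17,6],[31,0],[39,5],[43,0]]
[[3,6],[4,18],[11,16],[17,17],[31,0],[39,5],[43,0]]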